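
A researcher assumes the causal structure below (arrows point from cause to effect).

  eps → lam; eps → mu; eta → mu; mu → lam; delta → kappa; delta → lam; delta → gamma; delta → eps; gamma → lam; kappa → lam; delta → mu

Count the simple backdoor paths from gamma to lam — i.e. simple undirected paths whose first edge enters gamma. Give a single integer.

6

A backdoor path from gamma to lam is any simple undirected path whose first edge points into gamma (i.e. leaves gamma via a parent).
Parents of gamma: {delta}.
Enumerating:
  P1: gamma <- delta -> eps -> mu -> lam
  P2: gamma <- delta -> eps -> lam
  P3: gamma <- delta -> mu <- eps -> lam
  P4: gamma <- delta -> mu -> lam
  P5: gamma <- delta -> kappa -> lam
  P6: gamma <- delta -> lam
That exhausts the simple backdoor paths. Count: 6.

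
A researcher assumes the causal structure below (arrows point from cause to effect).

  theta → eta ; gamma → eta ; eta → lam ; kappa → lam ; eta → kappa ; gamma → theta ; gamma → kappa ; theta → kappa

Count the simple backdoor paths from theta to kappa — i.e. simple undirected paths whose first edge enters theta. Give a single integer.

3

A backdoor path from theta to kappa is any simple undirected path whose first edge points into theta (i.e. leaves theta via a parent).
Parents of theta: {gamma}.
Enumerating:
  P1: theta <- gamma -> eta -> kappa
  P2: theta <- gamma -> eta -> lam <- kappa
  P3: theta <- gamma -> kappa
That exhausts the simple backdoor paths. Count: 3.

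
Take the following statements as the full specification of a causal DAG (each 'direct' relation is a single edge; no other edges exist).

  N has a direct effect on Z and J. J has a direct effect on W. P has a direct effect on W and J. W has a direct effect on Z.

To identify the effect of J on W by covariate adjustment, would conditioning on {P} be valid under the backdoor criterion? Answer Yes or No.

Yes

Backdoor paths from J to W (paths whose first edge points into J):
  P1: J <- P -> W
  P2: J <- N -> Z <- W
Condition 1 (no descendant of J in the set): holds — descendants of J are {W, Z}; none are in {P}.
Condition 2 (every backdoor path blocked by {P}):
  P1: blocked at fork node P ∈ conditioning set.
  P2: blocked at collider Z (neither it nor any descendant is in the conditioning set).
{P} satisfies the backdoor criterion.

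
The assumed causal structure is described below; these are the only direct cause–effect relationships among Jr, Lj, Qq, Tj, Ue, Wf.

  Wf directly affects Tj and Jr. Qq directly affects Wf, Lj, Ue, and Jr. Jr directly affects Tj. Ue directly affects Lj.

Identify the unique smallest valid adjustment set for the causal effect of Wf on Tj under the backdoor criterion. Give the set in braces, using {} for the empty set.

{Qq}

Variables eligible for adjustment (non-descendants of Wf, excluding Wf and Tj): {Lj, Qq, Ue}.
Backdoor paths from Wf to Tj:
  P1: Wf <- Qq -> Jr -> Tj
The empty set is not sufficient: P1 (Wf <- Qq -> Jr -> Tj) has no collider blocking it and no conditioned non-collider, so it is open.
Try {Qq}:
  P1: blocked at fork node Qq ∈ conditioning set.
{Qq} contains no descendant of Wf and blocks every backdoor path.
No other singleton works — e.g. {Ue} leaves P1 open — so {Qq} is the unique smallest valid adjustment set.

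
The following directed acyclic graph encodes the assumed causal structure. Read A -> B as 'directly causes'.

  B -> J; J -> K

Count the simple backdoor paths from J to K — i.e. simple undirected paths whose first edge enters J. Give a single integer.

A backdoor path from J to K is any simple undirected path whose first edge points into J (i.e. leaves J via a parent).
Parents of J: {B}.
No simple path from any parent of J reaches K without revisiting J, so there are no backdoor paths.

0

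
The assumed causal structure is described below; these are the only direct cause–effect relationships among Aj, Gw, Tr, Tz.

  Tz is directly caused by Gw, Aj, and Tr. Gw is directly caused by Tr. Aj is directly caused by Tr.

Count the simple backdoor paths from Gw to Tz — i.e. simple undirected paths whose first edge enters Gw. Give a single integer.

A backdoor path from Gw to Tz is any simple undirected path whose first edge points into Gw (i.e. leaves Gw via a parent).
Parents of Gw: {Tr}.
Enumerating:
  P1: Gw <- Tr -> Aj -> Tz
  P2: Gw <- Tr -> Tz
That exhausts the simple backdoor paths. Count: 2.

2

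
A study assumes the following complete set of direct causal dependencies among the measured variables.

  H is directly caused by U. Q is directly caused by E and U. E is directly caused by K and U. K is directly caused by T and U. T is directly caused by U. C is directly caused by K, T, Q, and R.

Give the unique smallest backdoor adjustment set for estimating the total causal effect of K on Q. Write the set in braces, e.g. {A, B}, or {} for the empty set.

Variables eligible for adjustment (non-descendants of K, excluding K and Q): {H, R, T, U}.
Backdoor paths from K to Q:
  P1: K <- U -> T -> C <- Q
  P2: K <- U -> E -> Q
  P3: K <- U -> Q
  P4: K <- T <- U -> E -> Q
  P5: K <- T <- U -> Q
  P6: K <- T -> C <- Q
The empty set is not sufficient: P2 (K <- U -> E -> Q) has no collider blocking it and no conditioned non-collider, so it is open.
Try {U}:
  P1: blocked at fork node U ∈ conditioning set.
  P2: blocked at fork node U ∈ conditioning set.
  P3: blocked at fork node U ∈ conditioning set.
  P4: blocked at fork node U ∈ conditioning set.
  P5: blocked at fork node U ∈ conditioning set.
  P6: blocked at collider C (neither it nor any descendant is in the conditioning set).
{U} contains no descendant of K and blocks every backdoor path.
No other singleton works — e.g. {R} leaves P2 open — so {U} is the unique smallest valid adjustment set.

{U}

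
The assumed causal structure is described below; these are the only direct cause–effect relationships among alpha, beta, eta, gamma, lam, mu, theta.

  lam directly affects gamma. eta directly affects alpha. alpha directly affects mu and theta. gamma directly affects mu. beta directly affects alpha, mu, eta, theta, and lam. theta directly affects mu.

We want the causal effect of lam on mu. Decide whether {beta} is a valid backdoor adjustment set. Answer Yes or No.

Backdoor paths from lam to mu (paths whose first edge points into lam):
  P1: lam <- beta -> eta -> alpha -> theta -> mu
  P2: lam <- beta -> eta -> alpha -> mu
  P3: lam <- beta -> alpha -> theta -> mu
  P4: lam <- beta -> alpha -> mu
  P5: lam <- beta -> theta <- alpha -> mu
  P6: lam <- beta -> theta -> mu
  P7: lam <- beta -> mu
Condition 1 (no descendant of lam in the set): holds — descendants of lam are {gamma, mu}; none are in {beta}.
Condition 2 (every backdoor path blocked by {beta}):
  P1: blocked at fork node beta ∈ conditioning set.
  P2: blocked at fork node beta ∈ conditioning set.
  P3: blocked at fork node beta ∈ conditioning set.
  P4: blocked at fork node beta ∈ conditioning set.
  P5: blocked at fork node beta ∈ conditioning set.
  P6: blocked at fork node beta ∈ conditioning set.
  P7: blocked at fork node beta ∈ conditioning set.
{beta} satisfies the backdoor criterion.

Yes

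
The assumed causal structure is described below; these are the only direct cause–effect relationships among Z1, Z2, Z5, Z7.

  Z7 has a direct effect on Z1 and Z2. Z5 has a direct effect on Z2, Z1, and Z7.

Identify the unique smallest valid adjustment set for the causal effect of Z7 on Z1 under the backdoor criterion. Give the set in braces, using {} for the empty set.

Variables eligible for adjustment (non-descendants of Z7, excluding Z7 and Z1): {Z5}.
Backdoor paths from Z7 to Z1:
  P1: Z7 <- Z5 -> Z1
The empty set is not sufficient: P1 (Z7 <- Z5 -> Z1) has no collider blocking it and no conditioned non-collider, so it is open.
Try {Z5}:
  P1: blocked at fork node Z5 ∈ conditioning set.
{Z5} contains no descendant of Z7 and blocks every backdoor path.
{Z5} is the unique smallest valid adjustment set.

{Z5}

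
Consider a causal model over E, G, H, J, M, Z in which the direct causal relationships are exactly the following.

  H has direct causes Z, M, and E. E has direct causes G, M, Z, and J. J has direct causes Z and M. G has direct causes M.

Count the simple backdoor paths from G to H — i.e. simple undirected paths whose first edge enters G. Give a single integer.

A backdoor path from G to H is any simple undirected path whose first edge points into G (i.e. leaves G via a parent).
Parents of G: {M}.
Enumerating:
  P1: G <- M -> J <- Z -> E -> H
  P2: G <- M -> J <- Z -> H
  P3: G <- M -> J -> E <- Z -> H
  P4: G <- M -> J -> E -> H
  P5: G <- M -> E <- Z -> H
  P6: G <- M -> E <- J <- Z -> H
  P7: G <- M -> E -> H
  P8: G <- M -> H
That exhausts the simple backdoor paths. Count: 8.

8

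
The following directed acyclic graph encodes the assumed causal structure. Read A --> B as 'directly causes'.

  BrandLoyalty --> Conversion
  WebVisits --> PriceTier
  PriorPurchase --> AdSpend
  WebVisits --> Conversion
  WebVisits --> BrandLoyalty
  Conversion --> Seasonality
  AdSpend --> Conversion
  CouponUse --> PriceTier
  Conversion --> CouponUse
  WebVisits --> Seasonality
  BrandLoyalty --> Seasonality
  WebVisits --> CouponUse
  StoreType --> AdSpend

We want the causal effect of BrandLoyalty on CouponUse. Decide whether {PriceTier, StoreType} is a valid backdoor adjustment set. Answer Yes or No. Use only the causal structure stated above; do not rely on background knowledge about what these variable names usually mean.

No

Backdoor paths from BrandLoyalty to CouponUse (paths whose first edge points into BrandLoyalty):
  P1: BrandLoyalty <- WebVisits -> Conversion -> CouponUse
  P2: BrandLoyalty <- WebVisits -> Seasonality <- Conversion -> CouponUse
  P3: BrandLoyalty <- WebVisits -> CouponUse
  P4: BrandLoyalty <- WebVisits -> PriceTier <- CouponUse
Condition 1 (no descendant of BrandLoyalty in the set): FAILS — PriceTier is a descendant of BrandLoyalty.
Condition 2 (every backdoor path blocked by {PriceTier, StoreType}):
  P1: open — no interior node is in the conditioning set.
  P2: blocked at collider Seasonality (neither it nor any descendant is in the conditioning set).
  P3: open — no interior node is in the conditioning set.
  P4: open — collider(s) PriceTier are conditioned on (or have a conditioned descendant) and no non-collider on the path is in the set.
{PriceTier, StoreType} does not satisfy the backdoor criterion.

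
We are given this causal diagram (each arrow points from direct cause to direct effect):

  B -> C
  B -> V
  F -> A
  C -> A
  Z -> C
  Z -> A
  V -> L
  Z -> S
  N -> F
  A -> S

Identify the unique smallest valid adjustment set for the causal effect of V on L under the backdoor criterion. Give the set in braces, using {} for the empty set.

{}

Variables eligible for adjustment (non-descendants of V, excluding V and L): {A, B, C, F, N, S, Z}.
Backdoor paths from V to L:
  (none)
With no backdoor paths the empty set already satisfies the criterion, and it is trivially minimal.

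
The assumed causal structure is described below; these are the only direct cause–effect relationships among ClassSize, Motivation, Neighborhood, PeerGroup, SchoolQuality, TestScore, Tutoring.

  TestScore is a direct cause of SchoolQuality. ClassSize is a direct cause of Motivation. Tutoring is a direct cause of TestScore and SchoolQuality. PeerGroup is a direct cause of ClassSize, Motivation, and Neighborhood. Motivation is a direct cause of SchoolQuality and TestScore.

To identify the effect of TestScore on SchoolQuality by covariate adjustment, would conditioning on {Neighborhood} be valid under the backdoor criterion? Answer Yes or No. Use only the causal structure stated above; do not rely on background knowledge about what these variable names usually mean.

Backdoor paths from TestScore to SchoolQuality (paths whose first edge points into TestScore):
  P1: TestScore <- Tutoring -> SchoolQuality
  P2: TestScore <- Motivation -> SchoolQuality
Condition 1 (no descendant of TestScore in the set): holds — descendants of TestScore are {SchoolQuality}; none are in {Neighborhood}.
Condition 2 (every backdoor path blocked by {Neighborhood}):
  P1: open — no interior node is in the conditioning set.
  P2: open — no interior node is in the conditioning set.
{Neighborhood} does not satisfy the backdoor criterion.

No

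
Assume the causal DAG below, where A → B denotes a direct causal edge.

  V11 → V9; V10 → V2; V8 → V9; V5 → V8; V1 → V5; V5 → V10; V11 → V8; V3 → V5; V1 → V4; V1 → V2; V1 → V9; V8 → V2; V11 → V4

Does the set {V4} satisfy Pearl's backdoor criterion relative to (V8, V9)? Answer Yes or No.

No

Backdoor paths from V8 to V9 (paths whose first edge points into V8):
  P1: V8 <- V11 -> V4 <- V1 -> V9
  P2: V8 <- V11 -> V9
  P3: V8 <- V5 <- V1 -> V4 <- V11 -> V9
  P4: V8 <- V5 <- V1 -> V9
  P5: V8 <- V5 -> V10 -> V2 <- V1 -> V4 <- V11 -> V9
  P6: V8 <- V5 -> V10 -> V2 <- V1 -> V9
Condition 1 (no descendant of V8 in the set): holds — descendants of V8 are {V2, V9}; none are in {V4}.
Condition 2 (every backdoor path blocked by {V4}):
  P1: open — collider(s) V4 are conditioned on (or have a conditioned descendant) and no non-collider on the path is in the set.
  P2: open — no interior node is in the conditioning set.
  P3: open — collider(s) V4 are conditioned on (or have a conditioned descendant) and no non-collider on the path is in the set.
  P4: open — no interior node is in the conditioning set.
  P5: blocked at collider V2 (neither it nor any descendant is in the conditioning set).
  P6: blocked at collider V2 (neither it nor any descendant is in the conditioning set).
{V4} does not satisfy the backdoor criterion.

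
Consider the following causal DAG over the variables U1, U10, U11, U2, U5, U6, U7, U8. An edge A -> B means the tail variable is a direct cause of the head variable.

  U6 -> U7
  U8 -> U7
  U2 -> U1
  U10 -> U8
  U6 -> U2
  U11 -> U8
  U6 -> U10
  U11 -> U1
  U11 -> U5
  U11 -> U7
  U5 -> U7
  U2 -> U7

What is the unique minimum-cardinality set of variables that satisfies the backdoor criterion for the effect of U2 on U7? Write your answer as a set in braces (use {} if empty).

{U6}

Variables eligible for adjustment (non-descendants of U2, excluding U2 and U7): {U10, U11, U5, U6, U8}.
Backdoor paths from U2 to U7:
  P1: U2 <- U6 -> U10 -> U8 <- U11 -> U5 -> U7
  P2: U2 <- U6 -> U10 -> U8 <- U11 -> U7
  P3: U2 <- U6 -> U10 -> U8 -> U7
  P4: U2 <- U6 -> U7
The empty set is not sufficient: P3 (U2 <- U6 -> U10 -> U8 -> U7) has no collider blocking it and no conditioned non-collider, so it is open.
Try {U6}:
  P1: blocked at fork node U6 ∈ conditioning set.
  P2: blocked at fork node U6 ∈ conditioning set.
  P3: blocked at fork node U6 ∈ conditioning set.
  P4: blocked at fork node U6 ∈ conditioning set.
{U6} contains no descendant of U2 and blocks every backdoor path.
No other singleton works — e.g. {U11} leaves P3 open — so {U6} is the unique smallest valid adjustment set.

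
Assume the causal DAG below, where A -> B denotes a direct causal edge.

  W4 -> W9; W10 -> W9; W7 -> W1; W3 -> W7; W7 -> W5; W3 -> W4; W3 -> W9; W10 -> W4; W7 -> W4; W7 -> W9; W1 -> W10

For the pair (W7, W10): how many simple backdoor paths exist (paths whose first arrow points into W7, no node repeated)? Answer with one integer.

A backdoor path from W7 to W10 is any simple undirected path whose first edge points into W7 (i.e. leaves W7 via a parent).
Parents of W7: {W3}.
Enumerating:
  P1: W7 <- W3 -> W4 <- W10
  P2: W7 <- W3 -> W4 -> W9 <- W10
  P3: W7 <- W3 -> W9 <- W10
  P4: W7 <- W3 -> W9 <- W4 <- W10
That exhausts the simple backdoor paths. Count: 4.

4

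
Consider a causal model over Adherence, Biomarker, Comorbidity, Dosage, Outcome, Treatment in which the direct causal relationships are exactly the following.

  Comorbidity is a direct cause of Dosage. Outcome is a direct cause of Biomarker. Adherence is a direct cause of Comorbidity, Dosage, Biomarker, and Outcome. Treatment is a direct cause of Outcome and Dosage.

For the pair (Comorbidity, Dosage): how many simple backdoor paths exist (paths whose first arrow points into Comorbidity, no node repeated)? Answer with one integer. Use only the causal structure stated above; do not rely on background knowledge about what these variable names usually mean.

3

A backdoor path from Comorbidity to Dosage is any simple undirected path whose first edge points into Comorbidity (i.e. leaves Comorbidity via a parent).
Parents of Comorbidity: {Adherence}.
Enumerating:
  P1: Comorbidity <- Adherence -> Outcome <- Treatment -> Dosage
  P2: Comorbidity <- Adherence -> Dosage
  P3: Comorbidity <- Adherence -> Biomarker <- Outcome <- Treatment -> Dosage
That exhausts the simple backdoor paths. Count: 3.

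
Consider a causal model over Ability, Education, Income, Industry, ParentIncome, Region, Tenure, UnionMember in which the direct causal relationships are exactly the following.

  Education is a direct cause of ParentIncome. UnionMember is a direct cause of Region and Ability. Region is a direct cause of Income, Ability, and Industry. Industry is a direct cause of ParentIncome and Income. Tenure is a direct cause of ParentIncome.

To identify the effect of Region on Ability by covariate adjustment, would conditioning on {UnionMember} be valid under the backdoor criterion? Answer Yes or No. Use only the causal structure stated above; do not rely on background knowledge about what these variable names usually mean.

Backdoor paths from Region to Ability (paths whose first edge points into Region):
  P1: Region <- UnionMember -> Ability
Condition 1 (no descendant of Region in the set): holds — descendants of Region are {Ability, Income, Industry, ParentIncome}; none are in {UnionMember}.
Condition 2 (every backdoor path blocked by {UnionMember}):
  P1: blocked at fork node UnionMember ∈ conditioning set.
{UnionMember} satisfies the backdoor criterion.

Yes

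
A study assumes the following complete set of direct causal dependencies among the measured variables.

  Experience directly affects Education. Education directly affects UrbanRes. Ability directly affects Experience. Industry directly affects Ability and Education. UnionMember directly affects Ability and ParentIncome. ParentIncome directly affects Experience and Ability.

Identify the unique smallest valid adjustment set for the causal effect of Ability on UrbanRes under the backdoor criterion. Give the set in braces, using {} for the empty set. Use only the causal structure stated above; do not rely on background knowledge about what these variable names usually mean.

Variables eligible for adjustment (non-descendants of Ability, excluding Ability and UrbanRes): {Industry, ParentIncome, UnionMember}.
Backdoor paths from Ability to UrbanRes:
  P1: Ability <- UnionMember -> ParentIncome -> Experience -> Education -> UrbanRes
  P2: Ability <- Industry -> Education -> UrbanRes
  P3: Ability <- ParentIncome -> Experience -> Education -> UrbanRes
The empty set is not sufficient: P1 (Ability <- UnionMember -> ParentIncome -> Experience -> Education -> UrbanRes) has no collider blocking it and no conditioned non-collider, so it is open.
Try {Industry, ParentIncome}:
  P1: blocked at chain node ParentIncome ∈ conditioning set.
  P2: blocked at fork node Industry ∈ conditioning set.
  P3: blocked at fork node ParentIncome ∈ conditioning set.
{Industry, ParentIncome} contains no descendant of Ability and blocks every backdoor path.
Every element of {Industry, ParentIncome} is needed (dropping Industry leaves P2 open; dropping ParentIncome leaves P1 open), so no proper subset is valid.
Among all size-2 subsets of the eligible variables, only {Industry, ParentIncome} blocks every backdoor path, so it is the unique smallest valid adjustment set.

{Industry, ParentIncome}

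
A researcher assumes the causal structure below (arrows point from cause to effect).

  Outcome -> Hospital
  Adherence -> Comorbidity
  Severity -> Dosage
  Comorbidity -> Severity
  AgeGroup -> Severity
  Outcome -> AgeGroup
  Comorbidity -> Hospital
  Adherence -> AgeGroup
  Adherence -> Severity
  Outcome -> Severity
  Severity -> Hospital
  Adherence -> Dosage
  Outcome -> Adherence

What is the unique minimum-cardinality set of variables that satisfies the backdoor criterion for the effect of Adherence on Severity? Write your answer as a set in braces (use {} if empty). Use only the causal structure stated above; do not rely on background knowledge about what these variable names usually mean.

Variables eligible for adjustment (non-descendants of Adherence, excluding Adherence and Severity): {Outcome}.
Backdoor paths from Adherence to Severity:
  P1: Adherence <- Outcome -> AgeGroup -> Severity
  P2: Adherence <- Outcome -> Severity
  P3: Adherence <- Outcome -> Hospital <- Comorbidity -> Severity
  P4: Adherence <- Outcome -> Hospital <- Severity
The empty set is not sufficient: P1 (Adherence <- Outcome -> AgeGroup -> Severity) has no collider blocking it and no conditioned non-collider, so it is open.
Try {Outcome}:
  P1: blocked at fork node Outcome ∈ conditioning set.
  P2: blocked at fork node Outcome ∈ conditioning set.
  P3: blocked at fork node Outcome ∈ conditioning set.
  P4: blocked at fork node Outcome ∈ conditioning set.
{Outcome} contains no descendant of Adherence and blocks every backdoor path.
{Outcome} is the unique smallest valid adjustment set.

{Outcome}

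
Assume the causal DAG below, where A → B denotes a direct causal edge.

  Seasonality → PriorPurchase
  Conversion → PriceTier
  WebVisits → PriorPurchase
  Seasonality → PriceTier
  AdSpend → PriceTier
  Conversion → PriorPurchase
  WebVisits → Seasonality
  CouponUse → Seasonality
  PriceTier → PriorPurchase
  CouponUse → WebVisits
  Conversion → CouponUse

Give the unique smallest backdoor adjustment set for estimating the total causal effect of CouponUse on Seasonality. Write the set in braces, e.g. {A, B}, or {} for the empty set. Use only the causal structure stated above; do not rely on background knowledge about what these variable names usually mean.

Variables eligible for adjustment (non-descendants of CouponUse, excluding CouponUse and Seasonality): {AdSpend, Conversion}.
Backdoor paths from CouponUse to Seasonality:
  P1: CouponUse <- Conversion -> PriceTier <- Seasonality
  P2: CouponUse <- Conversion -> PriceTier -> PriorPurchase <- WebVisits -> Seasonality
  P3: CouponUse <- Conversion -> PriceTier -> PriorPurchase <- Seasonality
  P4: CouponUse <- Conversion -> PriorPurchase <- WebVisits -> Seasonality
  P5: CouponUse <- Conversion -> PriorPurchase <- Seasonality
  P6: CouponUse <- Conversion -> PriorPurchase <- PriceTier <- Seasonality
Each backdoor path contains an unconditioned collider, so every path is already blocked with the empty conditioning set:
  P1: blocked at collider PriceTier (neither it nor any descendant is in the conditioning set).
  P2: blocked at collider PriorPurchase (neither it nor any descendant is in the conditioning set).
  P3: blocked at collider PriorPurchase (neither it nor any descendant is in the conditioning set).
  P4: blocked at collider PriorPurchase (neither it nor any descendant is in the conditioning set).
  P5: blocked at collider PriorPurchase (neither it nor any descendant is in the conditioning set).
  P6: blocked at collider PriorPurchase (neither it nor any descendant is in the conditioning set).
The empty set is therefore the unique smallest valid set.

{}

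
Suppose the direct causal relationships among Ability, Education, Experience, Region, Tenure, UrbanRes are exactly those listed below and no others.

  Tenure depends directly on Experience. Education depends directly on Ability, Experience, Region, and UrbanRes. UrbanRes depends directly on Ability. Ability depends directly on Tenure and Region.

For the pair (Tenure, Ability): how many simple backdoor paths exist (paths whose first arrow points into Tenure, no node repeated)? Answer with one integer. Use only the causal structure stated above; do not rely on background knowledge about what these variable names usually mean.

3

A backdoor path from Tenure to Ability is any simple undirected path whose first edge points into Tenure (i.e. leaves Tenure via a parent).
Parents of Tenure: {Experience}.
Enumerating:
  P1: Tenure <- Experience -> Education <- Region -> Ability
  P2: Tenure <- Experience -> Education <- Ability
  P3: Tenure <- Experience -> Education <- UrbanRes <- Ability
That exhausts the simple backdoor paths. Count: 3.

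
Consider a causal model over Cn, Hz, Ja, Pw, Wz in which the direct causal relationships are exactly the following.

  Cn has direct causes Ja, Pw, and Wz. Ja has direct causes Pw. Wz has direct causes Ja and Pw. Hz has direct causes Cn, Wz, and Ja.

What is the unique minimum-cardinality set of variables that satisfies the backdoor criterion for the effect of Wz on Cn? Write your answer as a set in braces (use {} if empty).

Variables eligible for adjustment (non-descendants of Wz, excluding Wz and Cn): {Ja, Pw}.
Backdoor paths from Wz to Cn:
  P1: Wz <- Pw -> Ja -> Cn
  P2: Wz <- Pw -> Ja -> Hz <- Cn
  P3: Wz <- Pw -> Cn
  P4: Wz <- Ja <- Pw -> Cn
  P5: Wz <- Ja -> Cn
  P6: Wz <- Ja -> Hz <- Cn
The empty set is not sufficient: P1 (Wz <- Pw -> Ja -> Cn) has no collider blocking it and no conditioned non-collider, so it is open.
Try {Ja, Pw}:
  P1: blocked at fork node Pw ∈ conditioning set.
  P2: blocked at fork node Pw ∈ conditioning set.
  P3: blocked at fork node Pw ∈ conditioning set.
  P4: blocked at chain node Ja ∈ conditioning set.
  P5: blocked at fork node Ja ∈ conditioning set.
  P6: blocked at fork node Ja ∈ conditioning set.
{Ja, Pw} contains no descendant of Wz and blocks every backdoor path.
Every element of {Ja, Pw} is needed (dropping Ja leaves P5 open; dropping Pw leaves P3 open), so no proper subset is valid.
Among all size-2 subsets of the eligible variables, only {Ja, Pw} blocks every backdoor path, so it is the unique smallest valid adjustment set.

{Ja, Pw}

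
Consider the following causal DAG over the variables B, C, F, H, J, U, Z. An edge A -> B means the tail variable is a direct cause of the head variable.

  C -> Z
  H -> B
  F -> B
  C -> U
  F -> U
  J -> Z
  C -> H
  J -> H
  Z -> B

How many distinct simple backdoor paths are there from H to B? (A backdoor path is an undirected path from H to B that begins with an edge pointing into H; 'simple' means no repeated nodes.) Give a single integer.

A backdoor path from H to B is any simple undirected path whose first edge points into H (i.e. leaves H via a parent).
Parents of H: {C, J}.
Enumerating:
  P1: H <- C -> Z -> B
  P2: H <- C -> U <- F -> B
  P3: H <- J -> Z <- C -> U <- F -> B
  P4: H <- J -> Z -> B
That exhausts the simple backdoor paths. Count: 4.

4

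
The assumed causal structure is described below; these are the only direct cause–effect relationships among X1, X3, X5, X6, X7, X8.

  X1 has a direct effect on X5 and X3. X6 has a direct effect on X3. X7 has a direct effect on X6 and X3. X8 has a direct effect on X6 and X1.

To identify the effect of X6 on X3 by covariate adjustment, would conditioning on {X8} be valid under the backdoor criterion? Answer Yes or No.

Backdoor paths from X6 to X3 (paths whose first edge points into X6):
  P1: X6 <- X7 -> X3
  P2: X6 <- X8 -> X1 -> X3
Condition 1 (no descendant of X6 in the set): holds — descendants of X6 are {X3}; none are in {X8}.
Condition 2 (every backdoor path blocked by {X8}):
  P1: open — no interior node is in the conditioning set.
  P2: blocked at fork node X8 ∈ conditioning set.
{X8} does not satisfy the backdoor criterion.

No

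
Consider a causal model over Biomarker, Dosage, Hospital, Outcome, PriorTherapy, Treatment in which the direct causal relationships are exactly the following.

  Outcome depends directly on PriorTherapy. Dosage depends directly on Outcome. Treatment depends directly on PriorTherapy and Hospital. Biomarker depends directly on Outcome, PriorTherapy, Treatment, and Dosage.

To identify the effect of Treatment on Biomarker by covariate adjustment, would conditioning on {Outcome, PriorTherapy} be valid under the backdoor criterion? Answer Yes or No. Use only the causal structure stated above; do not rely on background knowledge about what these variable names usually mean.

Backdoor paths from Treatment to Biomarker (paths whose first edge points into Treatment):
  P1: Treatment <- PriorTherapy -> Outcome -> Dosage -> Biomarker
  P2: Treatment <- PriorTherapy -> Outcome -> Biomarker
  P3: Treatment <- PriorTherapy -> Biomarker
Condition 1 (no descendant of Treatment in the set): holds — descendants of Treatment are {Biomarker}; none are in {Outcome, PriorTherapy}.
Condition 2 (every backdoor path blocked by {Outcome, PriorTherapy}):
  P1: blocked at fork node PriorTherapy ∈ conditioning set.
  P2: blocked at fork node PriorTherapy ∈ conditioning set.
  P3: blocked at fork node PriorTherapy ∈ conditioning set.
{Outcome, PriorTherapy} satisfies the backdoor criterion.

Yes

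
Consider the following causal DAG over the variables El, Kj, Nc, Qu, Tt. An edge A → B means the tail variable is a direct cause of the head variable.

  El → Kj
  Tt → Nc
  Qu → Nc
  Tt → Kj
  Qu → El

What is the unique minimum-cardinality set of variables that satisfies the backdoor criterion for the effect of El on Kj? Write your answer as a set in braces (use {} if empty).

Variables eligible for adjustment (non-descendants of El, excluding El and Kj): {Nc, Qu, Tt}.
Backdoor paths from El to Kj:
  P1: El <- Qu -> Nc <- Tt -> Kj
Each backdoor path contains an unconditioned collider, so every path is already blocked with the empty conditioning set:
  P1: blocked at collider Nc (neither it nor any descendant is in the conditioning set).
The empty set is therefore the unique smallest valid set.

{}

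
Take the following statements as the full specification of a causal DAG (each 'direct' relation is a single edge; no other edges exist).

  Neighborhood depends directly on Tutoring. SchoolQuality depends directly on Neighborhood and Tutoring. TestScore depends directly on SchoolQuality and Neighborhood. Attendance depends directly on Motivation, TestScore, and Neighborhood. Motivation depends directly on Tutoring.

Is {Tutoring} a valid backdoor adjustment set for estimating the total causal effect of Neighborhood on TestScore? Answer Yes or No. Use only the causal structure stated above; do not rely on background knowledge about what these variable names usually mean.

Yes

Backdoor paths from Neighborhood to TestScore (paths whose first edge points into Neighborhood):
  P1: Neighborhood <- Tutoring -> Motivation -> Attendance <- TestScore
  P2: Neighborhood <- Tutoring -> SchoolQuality -> TestScore
Condition 1 (no descendant of Neighborhood in the set): holds — descendants of Neighborhood are {Attendance, SchoolQuality, TestScore}; none are in {Tutoring}.
Condition 2 (every backdoor path blocked by {Tutoring}):
  P1: blocked at fork node Tutoring ∈ conditioning set.
  P2: blocked at fork node Tutoring ∈ conditioning set.
{Tutoring} satisfies the backdoor criterion.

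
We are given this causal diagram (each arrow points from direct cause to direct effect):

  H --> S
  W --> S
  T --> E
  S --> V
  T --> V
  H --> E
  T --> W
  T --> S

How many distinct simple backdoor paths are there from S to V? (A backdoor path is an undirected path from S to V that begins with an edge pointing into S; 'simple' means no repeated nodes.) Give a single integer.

A backdoor path from S to V is any simple undirected path whose first edge points into S (i.e. leaves S via a parent).
Parents of S: {H, T, W}.
Enumerating:
  P1: S <- T -> V
  P2: S <- W <- T -> V
  P3: S <- H -> E <- T -> V
That exhausts the simple backdoor paths. Count: 3.

3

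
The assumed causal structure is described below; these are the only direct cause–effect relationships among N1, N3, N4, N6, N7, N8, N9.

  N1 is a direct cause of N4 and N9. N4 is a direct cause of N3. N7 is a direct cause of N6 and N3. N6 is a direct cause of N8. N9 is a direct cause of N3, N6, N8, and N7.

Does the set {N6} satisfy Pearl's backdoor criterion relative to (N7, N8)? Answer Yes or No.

No

Backdoor paths from N7 to N8 (paths whose first edge points into N7):
  P1: N7 <- N9 -> N6 -> N8
  P2: N7 <- N9 -> N8
Condition 1 (no descendant of N7 in the set): FAILS — N6 is a descendant of N7.
Condition 2 (every backdoor path blocked by {N6}):
  P1: blocked at chain node N6 ∈ conditioning set.
  P2: open — no interior node is in the conditioning set.
{N6} does not satisfy the backdoor criterion.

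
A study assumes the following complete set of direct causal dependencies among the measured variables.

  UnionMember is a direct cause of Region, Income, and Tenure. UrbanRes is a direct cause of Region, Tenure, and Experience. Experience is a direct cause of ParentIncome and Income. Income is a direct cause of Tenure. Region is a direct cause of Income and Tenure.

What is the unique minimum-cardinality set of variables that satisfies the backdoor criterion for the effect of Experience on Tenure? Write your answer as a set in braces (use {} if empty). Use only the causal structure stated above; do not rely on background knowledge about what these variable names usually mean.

{UrbanRes}

Variables eligible for adjustment (non-descendants of Experience, excluding Experience and Tenure): {Region, UnionMember, UrbanRes}.
Backdoor paths from Experience to Tenure:
  P1: Experience <- UrbanRes -> Region <- UnionMember -> Income -> Tenure
  P2: Experience <- UrbanRes -> Region <- UnionMember -> Tenure
  P3: Experience <- UrbanRes -> Region -> Income <- UnionMember -> Tenure
  P4: Experience <- UrbanRes -> Region -> Income -> Tenure
  P5: Experience <- UrbanRes -> Region -> Tenure
  P6: Experience <- UrbanRes -> Tenure
The empty set is not sufficient: P4 (Experience <- UrbanRes -> Region -> Income -> Tenure) has no collider blocking it and no conditioned non-collider, so it is open.
Try {UrbanRes}:
  P1: blocked at fork node UrbanRes ∈ conditioning set.
  P2: blocked at fork node UrbanRes ∈ conditioning set.
  P3: blocked at fork node UrbanRes ∈ conditioning set.
  P4: blocked at fork node UrbanRes ∈ conditioning set.
  P5: blocked at fork node UrbanRes ∈ conditioning set.
  P6: blocked at fork node UrbanRes ∈ conditioning set.
{UrbanRes} contains no descendant of Experience and blocks every backdoor path.
No other singleton works — e.g. {UnionMember} leaves P4 open — so {UrbanRes} is the unique smallest valid adjustment set.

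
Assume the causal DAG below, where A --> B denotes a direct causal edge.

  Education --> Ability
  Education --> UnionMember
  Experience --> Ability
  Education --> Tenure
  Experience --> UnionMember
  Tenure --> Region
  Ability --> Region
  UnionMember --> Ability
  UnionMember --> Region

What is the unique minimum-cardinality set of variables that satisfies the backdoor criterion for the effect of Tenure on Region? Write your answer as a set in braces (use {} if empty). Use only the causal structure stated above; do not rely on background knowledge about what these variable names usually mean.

Variables eligible for adjustment (non-descendants of Tenure, excluding Tenure and Region): {Ability, Education, Experience, UnionMember}.
Backdoor paths from Tenure to Region:
  P1: Tenure <- Education -> UnionMember <- Experience -> Ability -> Region
  P2: Tenure <- Education -> UnionMember -> Ability -> Region
  P3: Tenure <- Education -> UnionMember -> Region
  P4: Tenure <- Education -> Ability <- Experience -> UnionMember -> Region
  P5: Tenure <- Education -> Ability <- UnionMember -> Region
  P6: Tenure <- Education -> Ability -> Region
The empty set is not sufficient: P2 (Tenure <- Education -> UnionMember -> Ability -> Region) has no collider blocking it and no conditioned non-collider, so it is open.
Try {Education}:
  P1: blocked at fork node Education ∈ conditioning set.
  P2: blocked at fork node Education ∈ conditioning set.
  P3: blocked at fork node Education ∈ conditioning set.
  P4: blocked at fork node Education ∈ conditioning set.
  P5: blocked at fork node Education ∈ conditioning set.
  P6: blocked at fork node Education ∈ conditioning set.
{Education} contains no descendant of Tenure and blocks every backdoor path.
No other singleton works — e.g. {Experience} leaves P2 open — so {Education} is the unique smallest valid adjustment set.

{Education}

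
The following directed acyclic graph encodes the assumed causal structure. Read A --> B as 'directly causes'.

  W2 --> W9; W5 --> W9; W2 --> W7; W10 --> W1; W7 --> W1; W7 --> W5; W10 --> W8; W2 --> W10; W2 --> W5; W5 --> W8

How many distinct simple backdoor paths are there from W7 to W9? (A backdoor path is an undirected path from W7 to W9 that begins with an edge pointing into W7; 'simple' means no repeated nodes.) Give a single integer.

A backdoor path from W7 to W9 is any simple undirected path whose first edge points into W7 (i.e. leaves W7 via a parent).
Parents of W7: {W2}.
Enumerating:
  P1: W7 <- W2 -> W5 -> W9
  P2: W7 <- W2 -> W10 -> W8 <- W5 -> W9
  P3: W7 <- W2 -> W9
That exhausts the simple backdoor paths. Count: 3.

3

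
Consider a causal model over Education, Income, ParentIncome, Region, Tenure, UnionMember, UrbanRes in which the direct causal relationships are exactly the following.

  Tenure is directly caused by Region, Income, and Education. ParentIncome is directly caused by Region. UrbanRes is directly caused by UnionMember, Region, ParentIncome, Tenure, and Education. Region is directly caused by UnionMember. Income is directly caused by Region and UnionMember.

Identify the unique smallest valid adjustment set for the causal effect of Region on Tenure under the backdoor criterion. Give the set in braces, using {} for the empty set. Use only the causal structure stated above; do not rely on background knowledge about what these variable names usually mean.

{UnionMember}

Variables eligible for adjustment (non-descendants of Region, excluding Region and Tenure): {Education, UnionMember}.
Backdoor paths from Region to Tenure:
  P1: Region <- UnionMember -> Income -> Tenure
  P2: Region <- UnionMember -> UrbanRes <- Education -> Tenure
  P3: Region <- UnionMember -> UrbanRes <- Tenure
The empty set is not sufficient: P1 (Region <- UnionMember -> Income -> Tenure) has no collider blocking it and no conditioned non-collider, so it is open.
Try {UnionMember}:
  P1: blocked at fork node UnionMember ∈ conditioning set.
  P2: blocked at fork node UnionMember ∈ conditioning set.
  P3: blocked at fork node UnionMember ∈ conditioning set.
{UnionMember} contains no descendant of Region and blocks every backdoor path.
No other singleton works — e.g. {Education} leaves P1 open — so {UnionMember} is the unique smallest valid adjustment set.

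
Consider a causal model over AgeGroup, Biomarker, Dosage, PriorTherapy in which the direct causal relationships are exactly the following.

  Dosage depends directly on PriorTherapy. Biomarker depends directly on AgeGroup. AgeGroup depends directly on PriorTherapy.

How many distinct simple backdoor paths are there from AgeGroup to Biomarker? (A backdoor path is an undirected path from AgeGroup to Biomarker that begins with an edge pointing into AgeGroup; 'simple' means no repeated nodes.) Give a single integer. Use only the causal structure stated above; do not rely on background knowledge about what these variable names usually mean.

A backdoor path from AgeGroup to Biomarker is any simple undirected path whose first edge points into AgeGroup (i.e. leaves AgeGroup via a parent).
Parents of AgeGroup: {PriorTherapy}.
No simple path from any parent of AgeGroup reaches Biomarker without revisiting AgeGroup, so there are no backdoor paths.

0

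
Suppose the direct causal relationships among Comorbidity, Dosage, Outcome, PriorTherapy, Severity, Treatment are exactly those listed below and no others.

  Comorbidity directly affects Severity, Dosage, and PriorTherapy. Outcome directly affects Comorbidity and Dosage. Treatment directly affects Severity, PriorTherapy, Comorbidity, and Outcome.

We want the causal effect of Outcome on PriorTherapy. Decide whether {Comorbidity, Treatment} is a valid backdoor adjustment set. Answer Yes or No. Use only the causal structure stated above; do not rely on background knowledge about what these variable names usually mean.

No

Backdoor paths from Outcome to PriorTherapy (paths whose first edge points into Outcome):
  P1: Outcome <- Treatment -> Comorbidity -> PriorTherapy
  P2: Outcome <- Treatment -> PriorTherapy
  P3: Outcome <- Treatment -> Severity <- Comorbidity -> PriorTherapy
Condition 1 (no descendant of Outcome in the set): FAILS — Comorbidity is a descendant of Outcome.
Condition 2 (every backdoor path blocked by {Comorbidity, Treatment}):
  P1: blocked at fork node Treatment ∈ conditioning set.
  P2: blocked at fork node Treatment ∈ conditioning set.
  P3: blocked at fork node Treatment ∈ conditioning set.
{Comorbidity, Treatment} does not satisfy the backdoor criterion.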